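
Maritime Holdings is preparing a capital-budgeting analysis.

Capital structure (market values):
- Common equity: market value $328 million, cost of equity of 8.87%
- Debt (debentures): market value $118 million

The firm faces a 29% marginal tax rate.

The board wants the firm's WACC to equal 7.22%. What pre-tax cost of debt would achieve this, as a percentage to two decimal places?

Total capital V = 328 + 118 = 446.
Equity weight = 328/446 = 0.7354.
Debentures weight = 118/446 = 0.2646.
Equity contribution = 0.7354 × 8.87% = 6.5232%.
Remaining for debt = 7.22% − 6.5232% = 0.6968%.
Rd × (1 − 29%) × 0.2646 = 0.6968%  ⇒  Rd = 3.7092%.

3.71%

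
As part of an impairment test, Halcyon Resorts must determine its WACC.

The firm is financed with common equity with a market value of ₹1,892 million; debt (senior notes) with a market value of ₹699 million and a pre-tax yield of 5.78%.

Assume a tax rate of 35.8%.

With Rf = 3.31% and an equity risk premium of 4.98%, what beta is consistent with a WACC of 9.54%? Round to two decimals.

1.68

Total capital V = 1892 + 699 = 2591.
Equity weight = 1892/2591 = 0.7302.
Senior notes weight = 699/2591 = 0.2698.
Debt contribution = 0.2698 × 5.78% × (1 − 35.8%) = 1.0011%.
Required equity contribution = 9.54% − 1.0011% = 8.5389%  ⇒  Re = 11.6936%.
CAPM: 11.6936% = 3.31% + β × 4.98%  ⇒  β = 1.6835.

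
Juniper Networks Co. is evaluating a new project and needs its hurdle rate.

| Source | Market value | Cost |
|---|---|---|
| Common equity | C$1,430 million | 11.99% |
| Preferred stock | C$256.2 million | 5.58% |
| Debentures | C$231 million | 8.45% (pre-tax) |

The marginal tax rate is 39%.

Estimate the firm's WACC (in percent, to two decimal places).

10.31%

Total capital V = 1430 + 256.2 + 231 = 1917.2.
Equity: weight = 1430/1917.2 = 0.7459; cost = 11.99%.
Preferred: weight = 256.2/1917.2 = 0.1336; cost = 5.58%.
Debentures: weight = 231/1917.2 = 0.1205; after-tax cost = 8.45% × (1 − 39%) = 5.1545%.
WACC = 0.7459 × 11.9900% + 0.1336 × 5.5800% + 0.1205 × 5.1545% = 10.3098%.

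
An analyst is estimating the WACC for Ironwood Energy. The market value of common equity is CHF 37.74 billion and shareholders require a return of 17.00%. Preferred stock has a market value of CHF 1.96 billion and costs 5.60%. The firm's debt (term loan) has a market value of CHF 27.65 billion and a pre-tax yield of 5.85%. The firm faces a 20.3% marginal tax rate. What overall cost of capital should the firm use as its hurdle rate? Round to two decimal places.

Total capital V = 37.74 + 1.96 + 27.65 = 67.35.
Equity: weight = 37.74/67.35 = 0.5604; cost = 17%.
Preferred: weight = 1.96/67.35 = 0.0291; cost = 5.6%.
Term loan: weight = 27.65/67.35 = 0.4105; after-tax cost = 5.85% × (1 − 20.3%) = 4.6624%.
WACC = 0.5604 × 17.0000% + 0.0291 × 5.6000% + 0.4105 × 4.6624% = 11.6032%.

11.60%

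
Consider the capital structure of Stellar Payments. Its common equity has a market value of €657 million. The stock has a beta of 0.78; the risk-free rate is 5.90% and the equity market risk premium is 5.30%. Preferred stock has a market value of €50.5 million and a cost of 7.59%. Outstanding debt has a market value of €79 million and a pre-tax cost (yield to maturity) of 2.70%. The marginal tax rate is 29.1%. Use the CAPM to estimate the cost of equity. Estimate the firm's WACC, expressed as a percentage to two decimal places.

9.06%

Cost of equity via CAPM: Re = 5.9% + 0.78 × 5.3% = 10.0340%.
Total capital V = 657 + 50.5 + 79 = 786.5.
Equity: weight = 657/786.5 = 0.8353; cost = 10.034%.
Preferred: weight = 50.5/786.5 = 0.0642; cost = 7.59%.
Debt: weight = 79/786.5 = 0.1004; after-tax cost = 2.7% × (1 − 29.1%) = 1.9143%.
WACC = 0.8353 × 10.0340% + 0.0642 × 7.5900% + 0.1004 × 1.9143% = 9.0615%.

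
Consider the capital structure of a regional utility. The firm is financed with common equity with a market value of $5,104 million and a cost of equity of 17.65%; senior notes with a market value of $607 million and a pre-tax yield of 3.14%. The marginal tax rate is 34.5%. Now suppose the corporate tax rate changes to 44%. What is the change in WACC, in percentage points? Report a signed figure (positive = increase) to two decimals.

-0.03 pp

Current WACC:
Total capital V = 5104 + 607 = 5711.
Equity: weight = 5104/5711 = 0.8937; cost = 17.65%.
Senior notes: weight = 607/5711 = 0.1063; after-tax cost = 3.14% × (1 − 34.5%) = 2.0567%.
WACC = 0.8937 × 17.6500% + 0.1063 × 2.0567% = 15.9926%.
After the change:
Total capital V = 5104 + 607 = 5711.
Equity: weight = 5104/5711 = 0.8937; cost = 17.65%.
Senior notes: weight = 607/5711 = 0.1063; after-tax cost = 3.14% × (1 − 44%) = 1.7584%.
WACC = 0.8937 × 17.6500% + 0.1063 × 1.7584% = 15.9609%.
Change in WACC = 15.9609% − 15.9926% = -0.0317 pp.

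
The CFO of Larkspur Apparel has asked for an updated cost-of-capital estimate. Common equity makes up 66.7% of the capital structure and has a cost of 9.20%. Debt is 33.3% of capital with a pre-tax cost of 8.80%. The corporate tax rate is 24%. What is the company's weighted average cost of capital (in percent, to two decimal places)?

After-tax cost of debt = 8.8% × (1 − 24%) = 6.6880%.
WACC = 0.667 × 9.2000% + 0.333 × 6.6880% = 8.3635%.

8.36%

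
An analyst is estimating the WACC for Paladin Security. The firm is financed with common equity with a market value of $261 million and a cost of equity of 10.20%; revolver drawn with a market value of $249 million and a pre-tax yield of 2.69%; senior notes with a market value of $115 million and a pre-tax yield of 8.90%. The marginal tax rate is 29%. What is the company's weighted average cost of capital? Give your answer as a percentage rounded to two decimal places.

Total capital V = 261 + 249 + 115 = 625.
Equity: weight = 261/625 = 0.4176; cost = 10.2%.
Revolver drawn: weight = 249/625 = 0.3984; after-tax cost = 2.69% × (1 − 29%) = 1.9099%.
Senior notes: weight = 115/625 = 0.1840; after-tax cost = 8.9% × (1 − 29%) = 6.3190%.
WACC = 0.4176 × 10.2000% + 0.3984 × 1.9099% + 0.1840 × 6.3190% = 6.1831%.

6.18%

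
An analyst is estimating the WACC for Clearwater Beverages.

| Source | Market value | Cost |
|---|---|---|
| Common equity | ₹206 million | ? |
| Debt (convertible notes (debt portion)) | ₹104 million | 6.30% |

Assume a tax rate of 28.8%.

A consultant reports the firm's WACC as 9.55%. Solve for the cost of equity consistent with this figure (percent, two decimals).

12.11%

Total capital V = 206 + 104 = 310.
Equity weight = 206/310 = 0.6645.
Convertible notes (debt portion) weight = 104/310 = 0.3355.
Debt contribution = 0.3355 × 6.3% × (1 − 28.8%) = 1.5048%.
Required equity contribution = 9.55% − 1.5048% = 8.0452%.
Re = 8.0452% / 0.6645 = 12.1068%.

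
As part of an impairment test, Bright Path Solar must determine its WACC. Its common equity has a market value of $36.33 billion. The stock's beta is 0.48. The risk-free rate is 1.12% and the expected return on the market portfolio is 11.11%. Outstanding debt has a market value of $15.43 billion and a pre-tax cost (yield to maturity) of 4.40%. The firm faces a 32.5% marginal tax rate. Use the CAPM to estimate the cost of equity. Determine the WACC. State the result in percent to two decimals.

5.04%

Market risk premium = 11.11% − 1.12% = 9.99%.
Cost of equity via CAPM: Re = 1.12% + 0.48 × 9.99% = 5.9152%.
Total capital V = 36.33 + 15.43 = 51.76.
Equity: weight = 36.33/51.76 = 0.7019; cost = 5.9152%.
Debt: weight = 15.43/51.76 = 0.2981; after-tax cost = 4.4% × (1 − 32.5%) = 2.9700%.
WACC = 0.7019 × 5.9152% + 0.2981 × 2.9700% = 5.0372%.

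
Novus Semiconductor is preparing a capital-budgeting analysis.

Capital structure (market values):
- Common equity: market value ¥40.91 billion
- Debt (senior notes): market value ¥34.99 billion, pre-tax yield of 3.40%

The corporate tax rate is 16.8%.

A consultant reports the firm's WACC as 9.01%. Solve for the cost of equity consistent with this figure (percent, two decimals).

Total capital V = 40.91 + 34.99 = 75.9.
Equity weight = 40.91/75.9 = 0.5390.
Senior notes weight = 34.99/75.9 = 0.4610.
Debt contribution = 0.4610 × 3.4% × (1 − 16.8%) = 1.3041%.
Required equity contribution = 9.01% − 1.3041% = 7.7059%.
Re = 7.7059% / 0.5390 = 14.2967%.

14.30%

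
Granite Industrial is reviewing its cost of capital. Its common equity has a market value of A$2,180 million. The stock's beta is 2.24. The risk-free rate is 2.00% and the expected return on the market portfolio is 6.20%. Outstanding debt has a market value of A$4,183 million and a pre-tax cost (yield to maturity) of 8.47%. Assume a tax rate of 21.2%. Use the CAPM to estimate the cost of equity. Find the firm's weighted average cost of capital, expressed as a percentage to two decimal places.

8.30%

Market risk premium = 6.2% − 2.0% = 4.2%.
Cost of equity via CAPM: Re = 2.0% + 2.24 × 4.2% = 11.4080%.
Total capital V = 2180 + 4183 = 6363.
Equity: weight = 2180/6363 = 0.3426; cost = 11.408%.
Debt: weight = 4183/6363 = 0.6574; after-tax cost = 8.47% × (1 − 21.2%) = 6.6744%.
WACC = 0.3426 × 11.4080% + 0.6574 × 6.6744% = 8.2961%.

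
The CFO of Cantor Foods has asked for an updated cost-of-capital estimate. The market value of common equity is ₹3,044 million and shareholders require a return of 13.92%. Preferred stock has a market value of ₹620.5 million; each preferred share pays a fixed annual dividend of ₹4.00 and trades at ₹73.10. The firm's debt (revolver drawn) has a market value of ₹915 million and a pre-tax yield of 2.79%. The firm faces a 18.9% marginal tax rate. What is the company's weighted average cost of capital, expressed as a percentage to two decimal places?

10.45%

Cost of preferred: Rp = 4.0 / 73.1 = 5.4720%.
Total capital V = 3044 + 620.5 + 915 = 4579.5.
Equity: weight = 3044/4579.5 = 0.6647; cost = 13.92%.
Preferred: weight = 620.5/4579.5 = 0.1355; cost = 5.472%.
Revolver drawn: weight = 915/4579.5 = 0.1998; after-tax cost = 2.79% × (1 − 18.9%) = 2.2627%.
WACC = 0.6647 × 13.9200% + 0.1355 × 5.4720% + 0.1998 × 2.2627% = 10.4462%.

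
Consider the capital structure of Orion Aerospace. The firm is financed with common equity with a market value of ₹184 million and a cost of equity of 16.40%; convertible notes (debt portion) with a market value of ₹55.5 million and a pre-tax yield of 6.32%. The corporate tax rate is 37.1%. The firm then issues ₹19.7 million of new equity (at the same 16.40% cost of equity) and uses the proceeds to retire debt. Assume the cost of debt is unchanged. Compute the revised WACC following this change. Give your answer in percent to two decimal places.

14.54%

After the change:
Total capital V = 203.7 + 35.8 = 239.5.
Equity: weight = 203.7/239.5 = 0.8505; cost = 16.4%.
Convertible notes (debt portion): weight = 35.8/239.5 = 0.1495; after-tax cost = 6.32% × (1 − 37.1%) = 3.9753%.
WACC = 0.8505 × 16.4000% + 0.1495 × 3.9753% = 14.5428%.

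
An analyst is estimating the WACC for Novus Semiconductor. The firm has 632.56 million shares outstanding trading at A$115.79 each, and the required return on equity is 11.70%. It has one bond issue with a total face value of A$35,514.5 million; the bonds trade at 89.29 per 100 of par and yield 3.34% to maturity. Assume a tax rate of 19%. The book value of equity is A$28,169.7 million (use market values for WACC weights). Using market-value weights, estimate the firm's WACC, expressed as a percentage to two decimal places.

Market value of equity E = 115.79 × 632.56m = 73244.1224m. Market value of debt D = 35514.5m × 89.29/100 = 31710.89705m.
Total capital V = 73244.1224 + 31710.89705 = 104955.01945.
Equity: weight = 73244.1224/104955.01945 = 0.6979; cost = 11.7%.
Bonds outstanding: weight = 31710.89705/104955.01945 = 0.3021; after-tax cost = 3.34% × (1 − 19%) = 2.7054%.
WACC = 0.6979 × 11.7000% + 0.3021 × 2.7054% = 8.9824%.

8.98%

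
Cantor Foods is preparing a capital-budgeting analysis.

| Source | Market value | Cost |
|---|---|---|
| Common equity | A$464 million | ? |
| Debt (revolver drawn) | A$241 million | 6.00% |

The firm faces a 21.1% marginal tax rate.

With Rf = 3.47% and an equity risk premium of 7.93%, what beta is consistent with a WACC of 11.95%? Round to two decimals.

Total capital V = 464 + 241 = 705.
Equity weight = 464/705 = 0.6582.
Revolver drawn weight = 241/705 = 0.3418.
Debt contribution = 0.3418 × 6% × (1 − 21.1%) = 1.6183%.
Required equity contribution = 11.95% − 1.6183% = 10.3317%  ⇒  Re = 15.6980%.
CAPM: 15.6980% = 3.47% + β × 7.93%  ⇒  β = 1.5420.

1.54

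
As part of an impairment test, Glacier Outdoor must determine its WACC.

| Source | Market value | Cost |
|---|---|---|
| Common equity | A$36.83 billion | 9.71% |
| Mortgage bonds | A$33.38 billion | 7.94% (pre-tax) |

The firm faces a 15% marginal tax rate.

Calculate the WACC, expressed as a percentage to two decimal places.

8.30%

Total capital V = 36.83 + 33.38 = 70.21.
Equity: weight = 36.83/70.21 = 0.5246; cost = 9.71%.
Mortgage bonds: weight = 33.38/70.21 = 0.4754; after-tax cost = 7.94% × (1 − 15%) = 6.7490%.
WACC = 0.5246 × 9.7100% + 0.4754 × 6.7490% = 8.3022%.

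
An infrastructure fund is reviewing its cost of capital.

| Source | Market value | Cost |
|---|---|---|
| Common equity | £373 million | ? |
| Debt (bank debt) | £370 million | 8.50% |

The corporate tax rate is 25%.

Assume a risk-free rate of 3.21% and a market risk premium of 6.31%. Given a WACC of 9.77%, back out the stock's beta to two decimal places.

Total capital V = 373 + 370 = 743.
Equity weight = 373/743 = 0.5020.
Bank debt weight = 370/743 = 0.4980.
Debt contribution = 0.4980 × 8.5% × (1 − 25%) = 3.1746%.
Required equity contribution = 9.77% − 3.1746% = 6.5954%  ⇒  Re = 13.1377%.
CAPM: 13.1377% = 3.21% + β × 6.31%  ⇒  β = 1.5733.

1.57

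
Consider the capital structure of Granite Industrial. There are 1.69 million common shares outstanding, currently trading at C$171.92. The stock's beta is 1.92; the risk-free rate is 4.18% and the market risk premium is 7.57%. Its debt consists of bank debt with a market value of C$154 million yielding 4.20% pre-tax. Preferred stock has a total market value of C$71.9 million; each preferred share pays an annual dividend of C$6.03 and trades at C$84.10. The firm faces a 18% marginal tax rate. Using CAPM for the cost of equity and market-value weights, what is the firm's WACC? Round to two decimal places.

Cost of equity via CAPM: Re = 4.18% + 1.92 × 7.57% = 18.7144%.
Cost of preferred: Rp = 6.03 / 84.1 = 7.1700%.
Market value of equity E = 171.92 × 1.69m = 290.5448m.
Total capital V = 290.5448 + 71.9 + 154 = 516.4448.
Equity: weight = 290.5448/516.4448 = 0.5626; cost = 18.7144%.
Preferred: weight = 71.9/516.4448 = 0.1392; cost = 7.17%.
Bank debt: weight = 154/516.4448 = 0.2982; after-tax cost = 4.2% × (1 − 18%) = 3.4440%.
WACC = 0.5626 × 18.7144% + 0.1392 × 7.1700% + 0.2982 × 3.4440% = 12.5537%.

12.55%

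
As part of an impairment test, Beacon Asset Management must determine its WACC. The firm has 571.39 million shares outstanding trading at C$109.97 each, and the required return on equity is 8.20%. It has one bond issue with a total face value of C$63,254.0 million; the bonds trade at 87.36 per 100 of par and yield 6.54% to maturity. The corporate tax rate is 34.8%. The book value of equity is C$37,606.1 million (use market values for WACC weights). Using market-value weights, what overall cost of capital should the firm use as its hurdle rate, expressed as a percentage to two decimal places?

6.36%

Market value of equity E = 109.97 × 571.39m = 62835.7583m. Market value of debt D = 63254m × 87.36/100 = 55258.6944m.
Total capital V = 62835.7583 + 55258.6944 = 118094.4527.
Equity: weight = 62835.7583/118094.4527 = 0.5321; cost = 8.2%.
Bonds outstanding: weight = 55258.6944/118094.4527 = 0.4679; after-tax cost = 6.54% × (1 − 34.8%) = 4.2641%.
WACC = 0.5321 × 8.2000% + 0.4679 × 4.2641% = 6.3583%.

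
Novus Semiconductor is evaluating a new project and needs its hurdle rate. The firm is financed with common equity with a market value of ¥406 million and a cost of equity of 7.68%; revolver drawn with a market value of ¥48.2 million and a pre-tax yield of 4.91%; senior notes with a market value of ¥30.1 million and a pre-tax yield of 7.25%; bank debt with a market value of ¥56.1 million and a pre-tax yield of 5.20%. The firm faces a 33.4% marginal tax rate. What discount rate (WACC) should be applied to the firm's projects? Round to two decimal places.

6.69%

Total capital V = 406 + 48.2 + 30.1 + 56.1 = 540.4.
Equity: weight = 406/540.4 = 0.7513; cost = 7.68%.
Revolver drawn: weight = 48.2/540.4 = 0.0892; after-tax cost = 4.91% × (1 − 33.4%) = 3.2701%.
Senior notes: weight = 30.1/540.4 = 0.0557; after-tax cost = 7.25% × (1 − 33.4%) = 4.8285%.
Bank debt: weight = 56.1/540.4 = 0.1038; after-tax cost = 5.2% × (1 − 33.4%) = 3.4632%.
WACC = 0.7513 × 7.6800% + 0.0892 × 3.2701% + 0.0557 × 4.8285% + 0.1038 × 3.4632% = 6.6901%.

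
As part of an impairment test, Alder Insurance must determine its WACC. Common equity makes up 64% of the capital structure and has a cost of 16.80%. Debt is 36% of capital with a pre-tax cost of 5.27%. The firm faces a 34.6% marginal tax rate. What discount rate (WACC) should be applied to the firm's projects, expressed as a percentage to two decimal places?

After-tax cost of debt = 5.27% × (1 − 34.6%) = 3.4466%.
WACC = 0.640 × 16.8000% + 0.360 × 3.4466% = 11.9928%.

11.99%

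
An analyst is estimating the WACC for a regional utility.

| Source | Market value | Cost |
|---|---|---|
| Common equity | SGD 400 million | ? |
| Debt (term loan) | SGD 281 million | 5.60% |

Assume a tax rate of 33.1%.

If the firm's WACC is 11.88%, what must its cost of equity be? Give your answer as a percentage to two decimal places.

Total capital V = 400 + 281 = 681.
Equity weight = 400/681 = 0.5874.
Term loan weight = 281/681 = 0.4126.
Debt contribution = 0.4126 × 5.6% × (1 − 33.1%) = 1.5459%.
Required equity contribution = 11.88% − 1.5459% = 10.3341%.
Re = 10.3341% / 0.5874 = 17.5939%.

17.59%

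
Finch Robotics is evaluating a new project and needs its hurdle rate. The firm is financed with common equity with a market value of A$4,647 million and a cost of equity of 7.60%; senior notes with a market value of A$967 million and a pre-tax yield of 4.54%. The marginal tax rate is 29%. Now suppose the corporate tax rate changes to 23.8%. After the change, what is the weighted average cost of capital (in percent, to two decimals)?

After the change:
Total capital V = 4647 + 967 = 5614.
Equity: weight = 4647/5614 = 0.8278; cost = 7.6%.
Senior notes: weight = 967/5614 = 0.1722; after-tax cost = 4.54% × (1 − 23.8%) = 3.4595%.
WACC = 0.8278 × 7.6000% + 0.1722 × 3.4595% = 6.8868%.

6.89%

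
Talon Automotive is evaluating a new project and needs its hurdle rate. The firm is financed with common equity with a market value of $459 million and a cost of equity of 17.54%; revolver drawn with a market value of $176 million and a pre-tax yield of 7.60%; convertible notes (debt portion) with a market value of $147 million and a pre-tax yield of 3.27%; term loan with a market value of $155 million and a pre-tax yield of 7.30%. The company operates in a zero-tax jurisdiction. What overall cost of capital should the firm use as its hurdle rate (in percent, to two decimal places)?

11.74%

Total capital V = 459 + 176 + 147 + 155 = 937.
Equity: weight = 459/937 = 0.4899; cost = 17.54%.
Revolver drawn: weight = 176/937 = 0.1878; after-tax cost = 7.6% × (1 − 0%) = 7.6000%.
Convertible notes (debt portion): weight = 147/937 = 0.1569; after-tax cost = 3.27% × (1 − 0%) = 3.2700%.
Term loan: weight = 155/937 = 0.1654; after-tax cost = 7.3% × (1 − 0%) = 7.3000%.
WACC = 0.4899 × 17.5400% + 0.1878 × 7.6000% + 0.1569 × 3.2700% + 0.1654 × 7.3000% = 11.7403%.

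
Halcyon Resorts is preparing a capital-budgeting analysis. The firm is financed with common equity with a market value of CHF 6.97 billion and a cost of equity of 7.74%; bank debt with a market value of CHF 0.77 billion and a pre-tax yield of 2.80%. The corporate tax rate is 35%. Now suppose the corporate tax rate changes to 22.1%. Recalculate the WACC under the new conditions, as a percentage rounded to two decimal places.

After the change:
Total capital V = 6.97 + 0.77 = 7.74.
Equity: weight = 6.97/7.74 = 0.9005; cost = 7.74%.
Bank debt: weight = 0.77/7.74 = 0.0995; after-tax cost = 2.8% × (1 − 22.1%) = 2.1812%.
WACC = 0.9005 × 7.7400% + 0.0995 × 2.1812% = 7.1870%.

7.19%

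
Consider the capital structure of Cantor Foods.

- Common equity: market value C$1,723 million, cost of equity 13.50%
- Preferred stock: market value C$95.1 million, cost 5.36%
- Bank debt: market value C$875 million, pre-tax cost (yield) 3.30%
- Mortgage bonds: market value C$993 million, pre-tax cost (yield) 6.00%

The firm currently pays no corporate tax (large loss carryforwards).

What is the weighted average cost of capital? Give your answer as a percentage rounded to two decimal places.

8.85%

Total capital V = 1723 + 95.1 + 875 + 993 = 3686.1.
Equity: weight = 1723/3686.1 = 0.4674; cost = 13.5%.
Preferred: weight = 95.1/3686.1 = 0.0258; cost = 5.36%.
Bank debt: weight = 875/3686.1 = 0.2374; after-tax cost = 3.3% × (1 − 0%) = 3.3000%.
Mortgage bonds: weight = 993/3686.1 = 0.2694; after-tax cost = 6% × (1 − 0%) = 6.0000%.
WACC = 0.4674 × 13.5000% + 0.0258 × 5.3600% + 0.2374 × 3.3000% + 0.2694 × 6.0000% = 8.8483%.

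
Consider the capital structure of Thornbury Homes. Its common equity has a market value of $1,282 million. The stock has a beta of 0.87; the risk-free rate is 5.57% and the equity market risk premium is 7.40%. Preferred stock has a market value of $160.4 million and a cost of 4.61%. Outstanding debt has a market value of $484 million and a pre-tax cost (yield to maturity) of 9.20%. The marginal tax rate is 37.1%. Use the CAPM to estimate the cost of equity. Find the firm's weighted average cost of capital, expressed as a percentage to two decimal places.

Cost of equity via CAPM: Re = 5.57% + 0.87 × 7.4% = 12.0080%.
Total capital V = 1282 + 160.4 + 484 = 1926.4.
Equity: weight = 1282/1926.4 = 0.6655; cost = 12.008%.
Preferred: weight = 160.4/1926.4 = 0.0833; cost = 4.61%.
Debt: weight = 484/1926.4 = 0.2512; after-tax cost = 9.2% × (1 − 37.1%) = 5.7868%.
WACC = 0.6655 × 12.0080% + 0.0833 × 4.6100% + 0.2512 × 5.7868% = 9.8290%.

9.83%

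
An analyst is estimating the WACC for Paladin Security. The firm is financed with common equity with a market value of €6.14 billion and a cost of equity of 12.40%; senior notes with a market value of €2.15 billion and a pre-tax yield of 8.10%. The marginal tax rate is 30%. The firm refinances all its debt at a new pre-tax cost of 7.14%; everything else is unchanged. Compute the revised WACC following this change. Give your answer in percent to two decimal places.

After the change:
Total capital V = 6.14 + 2.15 = 8.29.
Equity: weight = 6.14/8.29 = 0.7407; cost = 12.4%.
Senior notes: weight = 2.15/8.29 = 0.2593; after-tax cost = 7.14% × (1 − 30%) = 4.9980%.
WACC = 0.7407 × 12.4000% + 0.2593 × 4.9980% = 10.4803%.

10.48%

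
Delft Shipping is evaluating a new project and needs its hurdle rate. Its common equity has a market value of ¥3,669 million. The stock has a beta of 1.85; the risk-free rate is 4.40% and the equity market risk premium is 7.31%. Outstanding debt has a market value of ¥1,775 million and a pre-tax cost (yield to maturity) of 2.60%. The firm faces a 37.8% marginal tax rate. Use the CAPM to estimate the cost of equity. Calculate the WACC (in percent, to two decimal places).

Cost of equity via CAPM: Re = 4.4% + 1.85 × 7.31% = 17.9235%.
Total capital V = 3669 + 1775 = 5444.
Equity: weight = 3669/5444 = 0.6740; cost = 17.9235%.
Debt: weight = 1775/5444 = 0.3260; after-tax cost = 2.6% × (1 − 37.8%) = 1.6172%.
WACC = 0.6740 × 17.9235% + 0.3260 × 1.6172% = 12.6069%.

12.61%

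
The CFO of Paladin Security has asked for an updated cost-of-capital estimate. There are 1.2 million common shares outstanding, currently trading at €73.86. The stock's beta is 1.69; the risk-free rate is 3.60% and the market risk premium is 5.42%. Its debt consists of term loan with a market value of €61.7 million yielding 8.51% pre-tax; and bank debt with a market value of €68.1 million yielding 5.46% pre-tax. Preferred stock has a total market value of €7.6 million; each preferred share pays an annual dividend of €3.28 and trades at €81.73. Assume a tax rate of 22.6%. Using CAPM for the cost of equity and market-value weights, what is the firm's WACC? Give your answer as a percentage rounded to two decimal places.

8.21%

Cost of equity via CAPM: Re = 3.6% + 1.69 × 5.42% = 12.7598%.
Cost of preferred: Rp = 3.28 / 81.73 = 4.0132%.
Market value of equity E = 73.86 × 1.2m = 88.632m.
Total capital V = 88.632 + 7.6 + 61.7 + 68.1 = 226.032.
Equity: weight = 88.632/226.032 = 0.3921; cost = 12.7598%.
Preferred: weight = 7.6/226.032 = 0.0336; cost = 4.0132%.
Term loan: weight = 61.7/226.032 = 0.2730; after-tax cost = 8.51% × (1 − 22.6%) = 6.5867%.
Bank debt: weight = 68.1/226.032 = 0.3013; after-tax cost = 5.46% × (1 − 22.6%) = 4.2260%.
WACC = 0.3921 × 12.7598% + 0.0336 × 4.0132% + 0.2730 × 6.5867% + 0.3013 × 4.2260% = 8.2096%.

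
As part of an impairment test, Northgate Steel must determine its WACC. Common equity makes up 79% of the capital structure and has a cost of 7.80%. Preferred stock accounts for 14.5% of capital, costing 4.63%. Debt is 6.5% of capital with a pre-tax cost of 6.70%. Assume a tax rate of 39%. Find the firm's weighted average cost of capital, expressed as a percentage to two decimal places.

7.10%

After-tax cost of debt = 6.7% × (1 − 39%) = 4.0870%.
WACC = 0.790 × 7.8000% + 0.145 × 4.6300% + 0.065 × 4.0870% = 7.0990%.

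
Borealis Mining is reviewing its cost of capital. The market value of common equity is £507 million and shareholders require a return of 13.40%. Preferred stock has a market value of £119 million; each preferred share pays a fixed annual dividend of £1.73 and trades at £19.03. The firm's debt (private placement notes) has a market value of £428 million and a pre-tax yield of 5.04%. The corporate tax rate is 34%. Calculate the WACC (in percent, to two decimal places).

Cost of preferred: Rp = 1.73 / 19.03 = 9.0909%.
Total capital V = 507 + 119 + 428 = 1054.
Equity: weight = 507/1054 = 0.4810; cost = 13.4%.
Preferred: weight = 119/1054 = 0.1129; cost = 9.0909%.
Private placement notes: weight = 428/1054 = 0.4061; after-tax cost = 5.04% × (1 − 34%) = 3.3264%.
WACC = 0.4810 × 13.4000% + 0.1129 × 9.0909% + 0.4061 × 3.3264% = 8.8229%.

8.82%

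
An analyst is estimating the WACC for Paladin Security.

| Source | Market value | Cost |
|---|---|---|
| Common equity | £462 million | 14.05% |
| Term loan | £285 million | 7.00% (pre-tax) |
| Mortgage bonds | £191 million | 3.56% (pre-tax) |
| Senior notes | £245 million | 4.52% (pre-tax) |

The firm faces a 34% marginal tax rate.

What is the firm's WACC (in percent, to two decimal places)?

7.60%

Total capital V = 462 + 285 + 191 + 245 = 1183.
Equity: weight = 462/1183 = 0.3905; cost = 14.05%.
Term loan: weight = 285/1183 = 0.2409; after-tax cost = 7% × (1 − 34%) = 4.6200%.
Mortgage bonds: weight = 191/1183 = 0.1615; after-tax cost = 3.56% × (1 − 34%) = 2.3496%.
Senior notes: weight = 245/1183 = 0.2071; after-tax cost = 4.52% × (1 − 34%) = 2.9832%.
WACC = 0.3905 × 14.0500% + 0.2409 × 4.6200% + 0.1615 × 2.3496% + 0.2071 × 2.9832% = 7.5972%.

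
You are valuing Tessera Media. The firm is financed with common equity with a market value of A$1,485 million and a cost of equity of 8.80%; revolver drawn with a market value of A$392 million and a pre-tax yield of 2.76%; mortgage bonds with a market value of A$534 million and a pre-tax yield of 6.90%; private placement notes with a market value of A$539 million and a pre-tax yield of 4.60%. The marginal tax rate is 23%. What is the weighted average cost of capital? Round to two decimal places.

Total capital V = 1485 + 392 + 534 + 539 = 2950.
Equity: weight = 1485/2950 = 0.5034; cost = 8.8%.
Revolver drawn: weight = 392/2950 = 0.1329; after-tax cost = 2.76% × (1 − 23%) = 2.1252%.
Mortgage bonds: weight = 534/2950 = 0.1810; after-tax cost = 6.9% × (1 − 23%) = 5.3130%.
Private placement notes: weight = 539/2950 = 0.1827; after-tax cost = 4.6% × (1 − 23%) = 3.5420%.
WACC = 0.5034 × 8.8000% + 0.1329 × 2.1252% + 0.1810 × 5.3130% + 0.1827 × 3.5420% = 6.3211%.

6.32%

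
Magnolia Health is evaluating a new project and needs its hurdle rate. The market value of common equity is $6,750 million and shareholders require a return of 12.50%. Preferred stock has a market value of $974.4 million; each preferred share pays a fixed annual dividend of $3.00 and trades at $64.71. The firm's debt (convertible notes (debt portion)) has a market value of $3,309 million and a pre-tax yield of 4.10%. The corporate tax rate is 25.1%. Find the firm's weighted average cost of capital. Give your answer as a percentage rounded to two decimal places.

Cost of preferred: Rp = 3.0 / 64.71 = 4.6361%.
Total capital V = 6750 + 974.4 + 3309 = 11033.4.
Equity: weight = 6750/11033.4 = 0.6118; cost = 12.5%.
Preferred: weight = 974.4/11033.4 = 0.0883; cost = 4.6361%.
Convertible notes (debt portion): weight = 3309/11033.4 = 0.2999; after-tax cost = 4.1% × (1 − 25.1%) = 3.0709%.
WACC = 0.6118 × 12.5000% + 0.0883 × 4.6361% + 0.2999 × 3.0709% = 8.9777%.

8.98%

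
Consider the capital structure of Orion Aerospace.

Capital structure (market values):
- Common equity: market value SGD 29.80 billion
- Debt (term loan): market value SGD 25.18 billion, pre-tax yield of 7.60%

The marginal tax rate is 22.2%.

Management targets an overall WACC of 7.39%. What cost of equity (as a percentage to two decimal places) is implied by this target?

Total capital V = 29.8 + 25.18 = 54.98.
Equity weight = 29.8/54.98 = 0.5420.
Term loan weight = 25.18/54.98 = 0.4580.
Debt contribution = 0.4580 × 7.6% × (1 − 22.2%) = 2.7080%.
Required equity contribution = 7.39% − 2.7080% = 4.6820%.
Re = 4.6820% / 0.5420 = 8.6382%.

8.64%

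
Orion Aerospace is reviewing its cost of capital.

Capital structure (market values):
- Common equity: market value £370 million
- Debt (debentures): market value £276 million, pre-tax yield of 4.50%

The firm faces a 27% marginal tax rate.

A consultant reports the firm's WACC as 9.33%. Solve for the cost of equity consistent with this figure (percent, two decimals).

Total capital V = 370 + 276 = 646.
Equity weight = 370/646 = 0.5728.
Debentures weight = 276/646 = 0.4272.
Debt contribution = 0.4272 × 4.5% × (1 − 27%) = 1.4035%.
Required equity contribution = 9.33% − 1.4035% = 7.9265%.
Re = 7.9265% / 0.5728 = 13.8392%.

13.84%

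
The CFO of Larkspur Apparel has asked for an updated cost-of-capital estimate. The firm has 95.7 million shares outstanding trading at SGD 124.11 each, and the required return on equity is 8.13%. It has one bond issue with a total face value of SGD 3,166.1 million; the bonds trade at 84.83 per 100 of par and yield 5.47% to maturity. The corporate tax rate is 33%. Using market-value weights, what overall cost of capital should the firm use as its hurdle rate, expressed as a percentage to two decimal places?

7.31%

Market value of equity E = 124.11 × 95.7m = 11877.327m. Market value of debt D = 3166.1m × 84.83/100 = 2685.80263m.
Total capital V = 11877.327 + 2685.80263 = 14563.12963.
Equity: weight = 11877.327/14563.12963 = 0.8156; cost = 8.13%.
Bonds outstanding: weight = 2685.80263/14563.12963 = 0.1844; after-tax cost = 5.47% × (1 − 33%) = 3.6649%.
WACC = 0.8156 × 8.1300% + 0.1844 × 3.6649% = 7.3065%.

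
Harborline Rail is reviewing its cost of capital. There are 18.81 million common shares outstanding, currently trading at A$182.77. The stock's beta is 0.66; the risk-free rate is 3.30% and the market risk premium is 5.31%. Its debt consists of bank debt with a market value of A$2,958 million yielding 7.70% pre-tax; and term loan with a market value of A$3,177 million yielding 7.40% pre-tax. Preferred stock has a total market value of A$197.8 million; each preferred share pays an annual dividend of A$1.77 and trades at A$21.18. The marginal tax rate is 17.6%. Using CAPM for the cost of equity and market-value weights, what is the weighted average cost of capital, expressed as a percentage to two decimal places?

Cost of equity via CAPM: Re = 3.3% + 0.66 × 5.31% = 6.8046%.
Cost of preferred: Rp = 1.77 / 21.18 = 8.3569%.
Market value of equity E = 182.77 × 18.81m = 3437.9037m.
Total capital V = 3437.9037 + 197.8 + 2958 + 3177 = 9770.7037.
Equity: weight = 3437.9037/9770.7037 = 0.3519; cost = 6.8046%.
Preferred: weight = 197.8/9770.7037 = 0.0202; cost = 8.3569%.
Bank debt: weight = 2958/9770.7037 = 0.3027; after-tax cost = 7.7% × (1 − 17.6%) = 6.3448%.
Term loan: weight = 3177/9770.7037 = 0.3252; after-tax cost = 7.4% × (1 − 17.6%) = 6.0976%.
WACC = 0.3519 × 6.8046% + 0.0202 × 8.3569% + 0.3027 × 6.3448% + 0.3252 × 6.0976% = 6.4669%.

6.47%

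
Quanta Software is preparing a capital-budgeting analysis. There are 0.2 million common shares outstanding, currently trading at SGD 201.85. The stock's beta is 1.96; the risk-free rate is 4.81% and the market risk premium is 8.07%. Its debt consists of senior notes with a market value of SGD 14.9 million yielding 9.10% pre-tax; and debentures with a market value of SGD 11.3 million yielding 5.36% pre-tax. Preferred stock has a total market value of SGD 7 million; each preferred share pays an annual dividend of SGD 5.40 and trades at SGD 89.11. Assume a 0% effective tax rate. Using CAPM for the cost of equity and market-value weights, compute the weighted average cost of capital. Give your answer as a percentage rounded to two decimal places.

Cost of equity via CAPM: Re = 4.81% + 1.96 × 8.07% = 20.6272%.
Cost of preferred: Rp = 5.4 / 89.11 = 6.0599%.
Market value of equity E = 201.85 × 0.2m = 40.37m.
Total capital V = 40.37 + 7 + 14.9 + 11.3 = 73.57.
Equity: weight = 40.37/73.57 = 0.5487; cost = 20.6272%.
Preferred: weight = 7/73.57 = 0.0951; cost = 6.0599%.
Senior notes: weight = 14.9/73.57 = 0.2025; after-tax cost = 9.1% × (1 − 0%) = 9.1000%.
Debentures: weight = 11.3/73.57 = 0.1536; after-tax cost = 5.36% × (1 − 0%) = 5.3600%.
WACC = 0.5487 × 20.6272% + 0.0951 × 6.0599% + 0.2025 × 9.1000% + 0.1536 × 5.3600% = 14.5616%.

14.56%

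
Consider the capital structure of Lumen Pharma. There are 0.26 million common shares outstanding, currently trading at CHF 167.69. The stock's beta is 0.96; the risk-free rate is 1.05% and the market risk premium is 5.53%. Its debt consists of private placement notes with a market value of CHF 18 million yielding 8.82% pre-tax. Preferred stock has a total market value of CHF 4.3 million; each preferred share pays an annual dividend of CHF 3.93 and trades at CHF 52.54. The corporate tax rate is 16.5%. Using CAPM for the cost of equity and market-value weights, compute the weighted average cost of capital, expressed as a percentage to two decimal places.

6.71%

Cost of equity via CAPM: Re = 1.05% + 0.96 × 5.53% = 6.3588%.
Cost of preferred: Rp = 3.93 / 52.54 = 7.4800%.
Market value of equity E = 167.69 × 0.26m = 43.5994m.
Total capital V = 43.5994 + 4.3 + 18 = 65.8994.
Equity: weight = 43.5994/65.8994 = 0.6616; cost = 6.3588%.
Preferred: weight = 4.3/65.8994 = 0.0653; cost = 7.48%.
Private placement notes: weight = 18/65.8994 = 0.2731; after-tax cost = 8.82% × (1 − 16.5%) = 7.3647%.
WACC = 0.6616 × 6.3588% + 0.0653 × 7.4800% + 0.2731 × 7.3647% = 6.7067%.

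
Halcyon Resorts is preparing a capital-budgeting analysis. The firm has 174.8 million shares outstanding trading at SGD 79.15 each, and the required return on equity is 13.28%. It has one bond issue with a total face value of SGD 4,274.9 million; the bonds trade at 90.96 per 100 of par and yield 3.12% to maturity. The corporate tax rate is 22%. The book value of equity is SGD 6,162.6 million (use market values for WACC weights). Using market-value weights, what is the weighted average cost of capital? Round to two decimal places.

10.90%

Market value of equity E = 79.15 × 174.8m = 13835.42m. Market value of debt D = 4274.9m × 90.96/100 = 3888.44904m.
Total capital V = 13835.42 + 3888.44904 = 17723.86904.
Equity: weight = 13835.42/17723.86904 = 0.7806; cost = 13.28%.
Bonds outstanding: weight = 3888.44904/17723.86904 = 0.2194; after-tax cost = 3.12% × (1 − 22%) = 2.4336%.
WACC = 0.7806 × 13.2800% + 0.2194 × 2.4336% = 10.9004%.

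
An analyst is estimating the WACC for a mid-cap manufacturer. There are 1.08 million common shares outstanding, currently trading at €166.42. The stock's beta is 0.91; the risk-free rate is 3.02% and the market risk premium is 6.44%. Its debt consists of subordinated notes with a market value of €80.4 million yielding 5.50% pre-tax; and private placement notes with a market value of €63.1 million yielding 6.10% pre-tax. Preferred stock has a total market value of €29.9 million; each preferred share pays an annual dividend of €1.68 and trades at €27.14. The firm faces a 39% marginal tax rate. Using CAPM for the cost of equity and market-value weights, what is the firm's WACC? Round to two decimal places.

6.47%

Cost of equity via CAPM: Re = 3.02% + 0.91 × 6.44% = 8.8804%.
Cost of preferred: Rp = 1.68 / 27.14 = 6.1901%.
Market value of equity E = 166.42 × 1.08m = 179.7336m.
Total capital V = 179.7336 + 29.9 + 80.4 + 63.1 = 353.1336.
Equity: weight = 179.7336/353.1336 = 0.5090; cost = 8.8804%.
Preferred: weight = 29.9/353.1336 = 0.0847; cost = 6.1901%.
Subordinated notes: weight = 80.4/353.1336 = 0.2277; after-tax cost = 5.5% × (1 − 39%) = 3.3550%.
Private placement notes: weight = 63.1/353.1336 = 0.1787; after-tax cost = 6.1% × (1 − 39%) = 3.7210%.
WACC = 0.5090 × 8.8804% + 0.0847 × 6.1901% + 0.2277 × 3.3550% + 0.1787 × 3.7210% = 6.4727%.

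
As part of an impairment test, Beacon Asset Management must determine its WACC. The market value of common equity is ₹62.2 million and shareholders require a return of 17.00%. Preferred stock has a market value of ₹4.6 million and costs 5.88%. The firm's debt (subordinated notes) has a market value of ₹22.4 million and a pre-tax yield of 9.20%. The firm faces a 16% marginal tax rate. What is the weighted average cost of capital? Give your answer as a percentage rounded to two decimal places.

14.10%

Total capital V = 62.2 + 4.6 + 22.4 = 89.2.
Equity: weight = 62.2/89.2 = 0.6973; cost = 17%.
Preferred: weight = 4.6/89.2 = 0.0516; cost = 5.88%.
Subordinated notes: weight = 22.4/89.2 = 0.2511; after-tax cost = 9.2% × (1 − 16%) = 7.7280%.
WACC = 0.6973 × 17.0000% + 0.0516 × 5.8800% + 0.2511 × 7.7280% = 14.0982%.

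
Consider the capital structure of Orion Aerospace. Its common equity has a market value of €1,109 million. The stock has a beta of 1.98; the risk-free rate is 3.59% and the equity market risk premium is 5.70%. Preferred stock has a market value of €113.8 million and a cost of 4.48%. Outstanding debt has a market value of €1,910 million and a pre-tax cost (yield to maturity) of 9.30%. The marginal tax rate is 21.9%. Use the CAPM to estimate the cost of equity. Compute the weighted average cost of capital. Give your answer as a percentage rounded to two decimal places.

Cost of equity via CAPM: Re = 3.59% + 1.98 × 5.7% = 14.8760%.
Total capital V = 1109 + 113.8 + 1910 = 3132.8.
Equity: weight = 1109/3132.8 = 0.3540; cost = 14.876%.
Preferred: weight = 113.8/3132.8 = 0.0363; cost = 4.48%.
Debt: weight = 1910/3132.8 = 0.6097; after-tax cost = 9.3% × (1 − 21.9%) = 7.2633%.
WACC = 0.3540 × 14.8760% + 0.0363 × 4.4800% + 0.6097 × 7.2633% = 9.8571%.

9.86%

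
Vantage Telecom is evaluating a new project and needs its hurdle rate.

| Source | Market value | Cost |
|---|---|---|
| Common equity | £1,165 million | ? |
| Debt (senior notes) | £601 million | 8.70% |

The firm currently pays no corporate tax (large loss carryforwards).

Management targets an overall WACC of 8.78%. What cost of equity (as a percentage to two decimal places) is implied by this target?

8.82%

Total capital V = 1165 + 601 = 1766.
Equity weight = 1165/1766 = 0.6597.
Senior notes weight = 601/1766 = 0.3403.
Debt contribution = 0.3403 × 8.7% × (1 − 0%) = 2.9608%.
Required equity contribution = 8.78% − 2.9608% = 5.8192%.
Re = 5.8192% / 0.6597 = 8.8213%.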